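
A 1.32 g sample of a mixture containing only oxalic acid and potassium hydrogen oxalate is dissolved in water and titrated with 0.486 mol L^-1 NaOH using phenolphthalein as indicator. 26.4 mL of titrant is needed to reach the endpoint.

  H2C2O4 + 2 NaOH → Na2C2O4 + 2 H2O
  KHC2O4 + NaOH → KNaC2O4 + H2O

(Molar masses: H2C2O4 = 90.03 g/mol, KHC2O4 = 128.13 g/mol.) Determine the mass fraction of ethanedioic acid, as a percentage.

13.3 %

n(NaOH) = 0.0264 × 0.486 = 0.0128 mol
Let x = n(H2C2O4), y = n(KHC2O4).
Titrant: 2x + 1y = 0.0128;  mass: 90.03x + 128.13y = 1.32
Solving, x = 1.95 × 10^-3 mol, y = 8.93 × 10^-3 mol
mass of H2C2O4 = 1.95 × 10^-3 × 90.03 = 0.175 g
% H2C2O4 = 0.175 / 1.32 × 100 = 13.3 %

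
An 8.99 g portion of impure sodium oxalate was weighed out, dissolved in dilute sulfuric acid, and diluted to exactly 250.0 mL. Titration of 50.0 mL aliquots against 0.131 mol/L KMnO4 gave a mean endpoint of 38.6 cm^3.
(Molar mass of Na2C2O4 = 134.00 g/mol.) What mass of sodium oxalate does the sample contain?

8.47 g

2 MnO4^- + 5 C2O4^2- + 16 H^+ → 2 Mn^2+ + 10 CO2 + 8 H2O
n(KMnO4) per titration = 0.0386 × 0.131 = 5.06 × 10^-3 mol
From the 5:2 ratio, n(Na2C2O4) in each aliquot = 5/2 × 5.06 × 10^-3 = 0.0126 mol
n(Na2C2O4) in the whole flask = 0.0126 × 250.0/50.0 = 0.0632 mol
mass of Na2C2O4 = 0.0632 × 134.00 = 8.47 g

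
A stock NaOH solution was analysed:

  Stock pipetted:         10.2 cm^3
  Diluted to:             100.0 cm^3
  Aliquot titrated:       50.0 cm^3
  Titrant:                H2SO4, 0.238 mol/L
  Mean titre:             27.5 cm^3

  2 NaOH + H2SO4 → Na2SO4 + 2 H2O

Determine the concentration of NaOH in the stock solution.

n(H2SO4) = 0.0275 × 0.238 = 6.54 × 10^-3 mol
From the 2:1 ratio, n(NaOH) in the aliquot = 2/1 × 6.54 × 10^-3 = 0.0131 mol
[NaOH]_dilute = 0.0131 / 0.0500 = 0.262 mol/L
Dilution factor = 100.0 / 10.2 = 9.804
[NaOH]_stock = 0.262 × 9.804 = 2.57 mol/L

2.57 mol/L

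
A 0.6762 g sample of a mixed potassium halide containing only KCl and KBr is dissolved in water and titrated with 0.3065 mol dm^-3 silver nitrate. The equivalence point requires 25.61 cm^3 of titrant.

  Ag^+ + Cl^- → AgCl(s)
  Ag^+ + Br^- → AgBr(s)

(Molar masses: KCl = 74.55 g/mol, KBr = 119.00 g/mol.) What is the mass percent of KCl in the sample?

63.96 %

n(AgNO3) = 0.02561 × 0.3065 = 7.849 × 10^-3 mol
Let x = n(KCl), y = n(KBr).
Titrant: 1x + 1y = 7.849 × 10^-3;  mass: 74.55x + 119.00y = 0.6762
Solving, x = 5.802 × 10^-3 mol, y = 2.048 × 10^-3 mol
mass of KCl = 5.802 × 10^-3 × 74.55 = 0.4325 g
% KCl = 0.4325 / 0.6762 × 100 = 63.96 %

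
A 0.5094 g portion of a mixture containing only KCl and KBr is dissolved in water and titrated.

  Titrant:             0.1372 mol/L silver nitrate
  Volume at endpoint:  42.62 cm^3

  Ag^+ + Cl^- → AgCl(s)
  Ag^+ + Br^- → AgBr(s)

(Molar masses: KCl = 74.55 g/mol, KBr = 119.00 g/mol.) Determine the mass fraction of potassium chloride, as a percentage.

61.39 %

n(AgNO3) = 0.04262 × 0.1372 = 5.847 × 10^-3 mol
Let x = n(KCl), y = n(KBr).
Titrant: 1x + 1y = 5.847 × 10^-3;  mass: 74.55x + 119.00y = 0.5094
Solving, x = 4.195 × 10^-3 mol, y = 1.653 × 10^-3 mol
mass of KCl = 4.195 × 10^-3 × 74.55 = 0.3127 g
% KCl = 0.3127 / 0.5094 × 100 = 61.39 %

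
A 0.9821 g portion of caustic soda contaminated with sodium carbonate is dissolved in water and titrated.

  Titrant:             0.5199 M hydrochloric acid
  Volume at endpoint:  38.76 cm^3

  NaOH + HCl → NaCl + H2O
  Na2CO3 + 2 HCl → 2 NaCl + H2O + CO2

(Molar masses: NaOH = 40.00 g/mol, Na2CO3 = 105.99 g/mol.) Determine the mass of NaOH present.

n(HCl) = 0.03876 × 0.5199 = 0.02015 mol
Let x = n(NaOH), y = n(Na2CO3).
Titrant: 1x + 2y = 0.02015;  mass: 40.00x + 105.99y = 0.9821
Solving, x = 6.604 × 10^-3 mol, y = 6.774 × 10^-3 mol
mass of NaOH = 6.604 × 10^-3 × 40.00 = 0.2642 g

0.2642 g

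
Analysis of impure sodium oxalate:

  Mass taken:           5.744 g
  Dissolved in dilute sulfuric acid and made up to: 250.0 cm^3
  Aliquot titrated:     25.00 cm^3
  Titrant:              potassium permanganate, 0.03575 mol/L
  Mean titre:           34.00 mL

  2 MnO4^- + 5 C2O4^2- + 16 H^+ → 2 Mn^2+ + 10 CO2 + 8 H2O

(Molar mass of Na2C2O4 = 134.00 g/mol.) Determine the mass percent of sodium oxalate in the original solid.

n(KMnO4) per titration = 0.03400 × 0.03575 = 1.215 × 10^-3 mol
From the 5:2 ratio, n(Na2C2O4) in each aliquot = 5/2 × 1.215 × 10^-3 = 3.039 × 10^-3 mol
n(Na2C2O4) in the whole flask = 3.039 × 10^-3 × 250.0/25.00 = 0.03039 mol
mass of Na2C2O4 = 0.03039 × 134.00 = 4.072 g
% Na2C2O4 = 4.072 / 5.744 × 100 = 70.89 %

70.89 %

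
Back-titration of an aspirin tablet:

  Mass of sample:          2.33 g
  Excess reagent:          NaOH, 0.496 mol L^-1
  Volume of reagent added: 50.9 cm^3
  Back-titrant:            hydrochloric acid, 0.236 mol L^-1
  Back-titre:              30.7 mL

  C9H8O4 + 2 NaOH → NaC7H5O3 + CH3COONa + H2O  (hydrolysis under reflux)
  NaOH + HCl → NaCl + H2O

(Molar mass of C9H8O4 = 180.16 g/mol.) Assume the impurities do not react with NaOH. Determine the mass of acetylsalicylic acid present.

n(NaOH) added = 0.0509 × 0.496 = 0.0252 mol
n(HCl) used in back-titration = 0.0307 × 0.236 = 7.25 × 10^-3 mol
n(NaOH) left over = 7.25 × 10^-3 mol (1:1 ratio)
n(NaOH) consumed by analyte = 0.0252 − 7.25 × 10^-3 = 0.0180 mol
From the 1:2 ratio, n(C9H8O4) = 1/2 × 0.0180 = 9.00 × 10^-3 mol
mass of C9H8O4 = 9.00 × 10^-3 × 180.16 = 1.62 g

1.62 g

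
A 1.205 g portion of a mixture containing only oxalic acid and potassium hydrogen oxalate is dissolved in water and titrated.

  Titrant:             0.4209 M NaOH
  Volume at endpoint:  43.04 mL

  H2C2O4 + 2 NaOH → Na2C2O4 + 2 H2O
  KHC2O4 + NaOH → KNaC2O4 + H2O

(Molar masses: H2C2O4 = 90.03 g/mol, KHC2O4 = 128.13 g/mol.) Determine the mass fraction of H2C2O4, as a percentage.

50.17 %

n(NaOH) = 0.04304 × 0.4209 = 0.01812 mol
Let x = n(H2C2O4), y = n(KHC2O4).
Titrant: 2x + 1y = 0.01812;  mass: 90.03x + 128.13y = 1.205
Solving, x = 6.714 × 10^-3 mol, y = 4.687 × 10^-3 mol
mass of H2C2O4 = 6.714 × 10^-3 × 90.03 = 0.6045 g
% H2C2O4 = 0.6045 / 1.205 × 100 = 50.17 %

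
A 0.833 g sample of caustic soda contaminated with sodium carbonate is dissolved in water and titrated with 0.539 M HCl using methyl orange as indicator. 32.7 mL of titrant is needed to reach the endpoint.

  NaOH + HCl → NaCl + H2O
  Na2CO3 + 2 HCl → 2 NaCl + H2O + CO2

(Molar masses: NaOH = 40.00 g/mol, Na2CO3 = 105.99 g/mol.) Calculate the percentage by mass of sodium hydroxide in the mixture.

n(HCl) = 0.0327 × 0.539 = 0.0176 mol
Let x = n(NaOH), y = n(Na2CO3).
Titrant: 1x + 2y = 0.0176;  mass: 40.00x + 105.99y = 0.833
Solving, x = 7.78 × 10^-3 mol, y = 4.92 × 10^-3 mol
mass of NaOH = 7.78 × 10^-3 × 40.00 = 0.311 g
% NaOH = 0.311 / 0.833 × 100 = 37.3 %

37.3 %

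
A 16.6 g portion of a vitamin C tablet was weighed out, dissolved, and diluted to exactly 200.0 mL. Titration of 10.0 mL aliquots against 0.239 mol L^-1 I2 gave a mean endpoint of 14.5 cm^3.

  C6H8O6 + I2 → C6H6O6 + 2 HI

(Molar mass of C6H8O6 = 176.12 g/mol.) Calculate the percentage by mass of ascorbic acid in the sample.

73.5 %

n(I2) per titration = 0.0145 × 0.239 = 3.47 × 10^-3 mol
n(C6H8O6) in each aliquot = 3.47 × 10^-3 mol (1:1 ratio)
n(C6H8O6) in the whole flask = 3.47 × 10^-3 × 200.0/10.0 = 0.0693 mol
mass of C6H8O6 = 0.0693 × 176.12 = 12.2 g
% C6H8O6 = 12.2 / 16.6 × 100 = 73.5 %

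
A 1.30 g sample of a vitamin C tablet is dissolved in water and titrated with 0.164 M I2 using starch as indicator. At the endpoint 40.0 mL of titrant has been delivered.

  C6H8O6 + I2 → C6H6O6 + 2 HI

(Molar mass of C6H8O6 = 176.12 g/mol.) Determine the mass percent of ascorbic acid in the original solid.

n(I2) = 0.0400 L × 0.164 mol/L = 6.56 × 10^-3 mol
n(C6H8O6) = 6.56 × 10^-3 mol (1:1 ratio)
mass of C6H8O6 = 6.56 × 10^-3 × 176.12 g/mol = 1.16 g
% C6H8O6 = 1.16 / 1.30 × 100 = 88.9 %

88.9 %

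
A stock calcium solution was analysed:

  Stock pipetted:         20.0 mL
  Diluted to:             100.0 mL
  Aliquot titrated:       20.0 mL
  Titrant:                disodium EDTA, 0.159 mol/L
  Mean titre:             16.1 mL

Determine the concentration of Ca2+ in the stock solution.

0.640 mol/L

Ca^2+ + EDTA^4- → [Ca(EDTA)]^2-
n(EDTA) = 0.0161 × 0.159 = 2.56 × 10^-3 mol
n(Ca2+) in the aliquot = 2.56 × 10^-3 mol (1:1 ratio)
[Ca2+]_dilute = 2.56 × 10^-3 / 0.0200 = 0.128 mol/L
Dilution factor = 100.0 / 20.0 = 5.000
[Ca2+]_stock = 0.128 × 5.000 = 0.640 mol/L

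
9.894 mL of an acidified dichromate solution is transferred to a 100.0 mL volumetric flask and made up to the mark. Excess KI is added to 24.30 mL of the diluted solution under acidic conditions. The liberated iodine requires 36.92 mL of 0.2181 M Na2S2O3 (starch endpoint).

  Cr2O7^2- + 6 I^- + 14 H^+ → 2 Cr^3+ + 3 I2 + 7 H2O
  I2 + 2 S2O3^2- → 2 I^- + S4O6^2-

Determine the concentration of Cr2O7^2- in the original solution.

0.5582 M

n(S2O3^2-) = 0.03692 × 0.2181 = 8.052 × 10^-3 mol
n(I2) = n(S2O3^2-)/2 = 4.026 × 10^-3 mol
From the 1:3 ratio, n(Cr2O7^2-) in the aliquot = 1/3 × 4.026 × 10^-3 = 1.342 × 10^-3 mol
[Cr2O7^2-]_dilute = 1.342 × 10^-3 / 0.02430 = 0.05523 mol/L
[Cr2O7^2-]_original = 0.05523 × 100.0/9.894 = 0.5582 mol/L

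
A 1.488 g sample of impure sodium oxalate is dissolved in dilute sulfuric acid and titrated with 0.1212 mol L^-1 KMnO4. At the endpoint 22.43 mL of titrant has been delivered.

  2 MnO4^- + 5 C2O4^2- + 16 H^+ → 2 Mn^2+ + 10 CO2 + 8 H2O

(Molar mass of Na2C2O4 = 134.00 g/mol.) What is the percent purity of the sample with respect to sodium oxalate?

n(KMnO4) = 0.02243 L × 0.1212 mol/L = 2.719 × 10^-3 mol
From the 5:2 ratio, n(Na2C2O4) = 5/2 × 2.719 × 10^-3 = 6.796 × 10^-3 mol
mass of Na2C2O4 = 6.796 × 10^-3 × 134.00 g/mol = 0.9107 g
% Na2C2O4 = 0.9107 / 1.488 × 100 = 61.20 %

61.20 %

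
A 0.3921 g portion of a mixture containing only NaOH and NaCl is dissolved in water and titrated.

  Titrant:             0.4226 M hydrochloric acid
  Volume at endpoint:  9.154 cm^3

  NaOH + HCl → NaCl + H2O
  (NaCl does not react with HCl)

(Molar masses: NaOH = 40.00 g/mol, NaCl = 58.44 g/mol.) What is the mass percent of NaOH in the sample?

n(HCl) = 0.009154 × 0.4226 = 3.868 × 10^-3 mol
Let x = n(NaOH), y = n(NaCl).
Titrant: 1x = 3.868 × 10^-3;  mass: 40.00x + 58.44y = 0.3921
Solving, x = 3.868 × 10^-3 mol, y = 4.062 × 10^-3 mol
mass of NaOH = 3.868 × 10^-3 × 40.00 = 0.1547 g
% NaOH = 0.1547 / 0.3921 × 100 = 39.46 %

39.46 %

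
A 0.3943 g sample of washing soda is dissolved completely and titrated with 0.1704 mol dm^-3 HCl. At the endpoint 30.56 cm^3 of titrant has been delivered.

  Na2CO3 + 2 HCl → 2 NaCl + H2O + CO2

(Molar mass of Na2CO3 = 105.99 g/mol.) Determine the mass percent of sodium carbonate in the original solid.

69.99 %

n(HCl) = 0.03056 L × 0.1704 mol/L = 5.207 × 10^-3 mol
From the 1:2 ratio, n(Na2CO3) = 1/2 × 5.207 × 10^-3 = 2.604 × 10^-3 mol
mass of Na2CO3 = 2.604 × 10^-3 × 105.99 g/mol = 0.2760 g
% Na2CO3 = 0.2760 / 0.3943 × 100 = 69.99 %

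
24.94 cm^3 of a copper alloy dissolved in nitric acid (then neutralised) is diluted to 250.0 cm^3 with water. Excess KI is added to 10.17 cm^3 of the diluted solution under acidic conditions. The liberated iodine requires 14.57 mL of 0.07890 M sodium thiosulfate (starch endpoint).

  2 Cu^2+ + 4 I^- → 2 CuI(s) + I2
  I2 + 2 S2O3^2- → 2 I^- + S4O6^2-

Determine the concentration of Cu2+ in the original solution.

n(S2O3^2-) = 0.01457 × 0.07890 = 1.150 × 10^-3 mol
n(I2) = n(S2O3^2-)/2 = 5.748 × 10^-4 mol
From the 2:1 ratio, n(Cu2+) in the aliquot = 2/1 × 5.748 × 10^-4 = 1.150 × 10^-3 mol
[Cu2+]_dilute = 1.150 × 10^-3 / 0.01017 = 0.1130 mol/L
[Cu2+]_original = 0.1130 × 250.0/24.94 = 1.133 mol/L

1.133 M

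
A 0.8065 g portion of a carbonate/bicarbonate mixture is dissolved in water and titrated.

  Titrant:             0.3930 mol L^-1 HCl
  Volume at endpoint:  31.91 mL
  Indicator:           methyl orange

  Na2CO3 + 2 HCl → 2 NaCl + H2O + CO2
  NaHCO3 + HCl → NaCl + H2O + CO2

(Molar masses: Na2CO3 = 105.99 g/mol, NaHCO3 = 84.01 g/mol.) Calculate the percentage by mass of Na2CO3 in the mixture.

n(HCl) = 0.03191 × 0.3930 = 0.01254 mol
Let x = n(Na2CO3), y = n(NaHCO3).
Titrant: 2x + 1y = 0.01254;  mass: 105.99x + 84.01y = 0.8065
Solving, x = 3.983 × 10^-3 mol, y = 4.576 × 10^-3 mol
mass of Na2CO3 = 3.983 × 10^-3 × 105.99 = 0.4221 g
% Na2CO3 = 0.4221 / 0.8065 × 100 = 52.34 %

52.34 %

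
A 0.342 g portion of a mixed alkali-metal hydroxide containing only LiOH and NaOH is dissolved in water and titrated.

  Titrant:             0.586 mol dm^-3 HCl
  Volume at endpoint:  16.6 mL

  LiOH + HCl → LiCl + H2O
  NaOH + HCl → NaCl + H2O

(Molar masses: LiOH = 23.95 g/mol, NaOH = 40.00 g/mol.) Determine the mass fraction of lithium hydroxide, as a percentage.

20.6 %

n(HCl) = 0.0166 × 0.586 = 9.73 × 10^-3 mol
Let x = n(LiOH), y = n(NaOH).
Titrant: 1x + 1y = 9.73 × 10^-3;  mass: 23.95x + 40.00y = 0.342
Solving, x = 2.93 × 10^-3 mol, y = 6.79 × 10^-3 mol
mass of LiOH = 2.93 × 10^-3 × 23.95 = 0.0703 g
% LiOH = 0.0703 / 0.342 × 100 = 20.6 %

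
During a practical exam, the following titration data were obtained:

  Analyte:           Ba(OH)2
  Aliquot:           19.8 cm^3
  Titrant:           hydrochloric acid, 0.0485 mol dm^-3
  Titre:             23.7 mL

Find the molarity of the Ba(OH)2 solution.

Ba(OH)2 + 2 HCl → BaCl2 + 2 H2O
n(HCl) = 0.0237 L × 0.0485 mol/L = 1.15 × 10^-3 mol
From the 1:2 mole ratio, n(Ba(OH)2) = 1/2 × 1.15 × 10^-3 = 5.75 × 10^-4 mol
[Ba(OH)2] = 5.75 × 10^-4 mol / 0.0198 L = 0.0290 mol/L

0.0290 mol/L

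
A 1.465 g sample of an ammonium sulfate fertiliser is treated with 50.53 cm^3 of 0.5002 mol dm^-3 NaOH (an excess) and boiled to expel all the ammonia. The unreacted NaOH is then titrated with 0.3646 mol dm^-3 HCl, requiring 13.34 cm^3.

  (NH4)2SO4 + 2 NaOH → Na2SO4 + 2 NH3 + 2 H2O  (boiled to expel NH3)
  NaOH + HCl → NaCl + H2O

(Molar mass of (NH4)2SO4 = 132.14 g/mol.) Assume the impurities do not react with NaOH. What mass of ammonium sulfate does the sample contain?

n(NaOH) added = 0.05053 × 0.5002 = 0.02528 mol
n(HCl) used in back-titration = 0.01334 × 0.3646 = 4.864 × 10^-3 mol
n(NaOH) left over = 4.864 × 10^-3 mol (1:1 ratio)
n(NaOH) consumed by analyte = 0.02528 − 4.864 × 10^-3 = 0.02041 mol
From the 1:2 ratio, n((NH4)2SO4) = 1/2 × 0.02041 = 0.01021 mol
mass of (NH4)2SO4 = 0.01021 × 132.14 = 1.349 g

1.349 g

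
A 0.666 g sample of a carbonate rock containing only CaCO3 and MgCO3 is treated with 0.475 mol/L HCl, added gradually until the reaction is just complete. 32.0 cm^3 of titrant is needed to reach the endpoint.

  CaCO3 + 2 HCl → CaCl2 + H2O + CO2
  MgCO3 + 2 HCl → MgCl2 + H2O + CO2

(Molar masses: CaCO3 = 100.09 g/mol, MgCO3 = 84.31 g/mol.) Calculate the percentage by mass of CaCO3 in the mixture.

n(HCl) = 0.0320 × 0.475 = 0.0152 mol
Let x = n(CaCO3), y = n(MgCO3).
Titrant: 2x + 2y = 0.0152;  mass: 100.09x + 84.31y = 0.666
Solving, x = 1.60 × 10^-3 mol, y = 6.00 × 10^-3 mol
mass of CaCO3 = 1.60 × 10^-3 × 100.09 = 0.160 g
% CaCO3 = 0.160 / 0.666 × 100 = 24.0 %

24.0 %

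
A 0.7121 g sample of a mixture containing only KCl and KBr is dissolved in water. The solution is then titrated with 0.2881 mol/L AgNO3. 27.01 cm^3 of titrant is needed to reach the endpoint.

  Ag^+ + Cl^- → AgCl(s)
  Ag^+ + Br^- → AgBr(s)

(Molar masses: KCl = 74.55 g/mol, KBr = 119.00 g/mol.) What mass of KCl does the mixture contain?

0.3588 g

n(AgNO3) = 0.02701 × 0.2881 = 7.782 × 10^-3 mol
Let x = n(KCl), y = n(KBr).
Titrant: 1x + 1y = 7.782 × 10^-3;  mass: 74.55x + 119.00y = 0.7121
Solving, x = 4.812 × 10^-3 mol, y = 2.969 × 10^-3 mol
mass of KCl = 4.812 × 10^-3 × 74.55 = 0.3588 g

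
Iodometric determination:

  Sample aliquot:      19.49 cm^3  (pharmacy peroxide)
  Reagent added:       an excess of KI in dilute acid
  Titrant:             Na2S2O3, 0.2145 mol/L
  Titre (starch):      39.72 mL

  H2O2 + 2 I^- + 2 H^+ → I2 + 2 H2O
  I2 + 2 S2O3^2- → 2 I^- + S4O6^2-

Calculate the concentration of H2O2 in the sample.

n(S2O3^2-) = 0.03972 × 0.2145 = 8.520 × 10^-3 mol
n(I2) = n(S2O3^2-)/2 = 4.260 × 10^-3 mol
n(H2O2) in the aliquot = 4.260 × 10^-3 mol (1:1 ratio)
[H2O2] = 4.260 × 10^-3 / 0.01949 = 0.2186 mol/L

0.2186 mol/L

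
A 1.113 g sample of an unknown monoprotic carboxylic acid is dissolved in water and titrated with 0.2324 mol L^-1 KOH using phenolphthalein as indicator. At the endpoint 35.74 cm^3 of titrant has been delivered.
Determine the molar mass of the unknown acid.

n(KOH) = 0.03574 L × 0.2324 mol/L = 8.306 × 10^-3 mol
n(HA) = 8.306 × 10^-3 mol (1:1 ratio)
M = m / n = 1.113 g / 8.306 × 10^-3 mol = 134.0 g/mol

134.0 g/mol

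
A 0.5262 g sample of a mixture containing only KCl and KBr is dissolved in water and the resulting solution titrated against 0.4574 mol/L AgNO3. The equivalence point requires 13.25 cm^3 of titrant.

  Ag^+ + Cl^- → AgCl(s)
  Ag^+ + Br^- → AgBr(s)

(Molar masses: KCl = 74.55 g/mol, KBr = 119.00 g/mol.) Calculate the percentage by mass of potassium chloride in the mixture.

62.15 %

n(AgNO3) = 0.01325 × 0.4574 = 6.061 × 10^-3 mol
Let x = n(KCl), y = n(KBr).
Titrant: 1x + 1y = 6.061 × 10^-3;  mass: 74.55x + 119.00y = 0.5262
Solving, x = 4.387 × 10^-3 mol, y = 1.673 × 10^-3 mol
mass of KCl = 4.387 × 10^-3 × 74.55 = 0.3271 g
% KCl = 0.3271 / 0.5262 × 100 = 62.15 %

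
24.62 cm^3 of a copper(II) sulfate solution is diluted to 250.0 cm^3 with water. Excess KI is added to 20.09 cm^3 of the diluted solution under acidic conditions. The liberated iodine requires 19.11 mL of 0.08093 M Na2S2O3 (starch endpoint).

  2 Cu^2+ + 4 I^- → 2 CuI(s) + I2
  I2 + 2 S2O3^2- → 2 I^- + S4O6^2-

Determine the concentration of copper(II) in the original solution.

n(S2O3^2-) = 0.01911 × 0.08093 = 1.547 × 10^-3 mol
n(I2) = n(S2O3^2-)/2 = 7.733 × 10^-4 mol
From the 2:1 ratio, n(Cu2+) in the aliquot = 2/1 × 7.733 × 10^-4 = 1.547 × 10^-3 mol
[Cu2+]_dilute = 1.547 × 10^-3 / 0.02009 = 0.07698 mol/L
[Cu2+]_original = 0.07698 × 250.0/24.62 = 0.7817 mol/L

0.7817 M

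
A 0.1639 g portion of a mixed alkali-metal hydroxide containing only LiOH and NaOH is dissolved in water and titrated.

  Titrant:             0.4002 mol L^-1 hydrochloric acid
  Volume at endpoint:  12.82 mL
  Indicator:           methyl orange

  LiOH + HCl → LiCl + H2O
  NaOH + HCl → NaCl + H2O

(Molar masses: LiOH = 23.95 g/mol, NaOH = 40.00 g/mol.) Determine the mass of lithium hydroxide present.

0.06166 g

n(HCl) = 0.01282 × 0.4002 = 5.131 × 10^-3 mol
Let x = n(LiOH), y = n(NaOH).
Titrant: 1x + 1y = 5.131 × 10^-3;  mass: 23.95x + 40.00y = 0.1639
Solving, x = 2.575 × 10^-3 mol, y = 2.556 × 10^-3 mol
mass of LiOH = 2.575 × 10^-3 × 23.95 = 0.06166 g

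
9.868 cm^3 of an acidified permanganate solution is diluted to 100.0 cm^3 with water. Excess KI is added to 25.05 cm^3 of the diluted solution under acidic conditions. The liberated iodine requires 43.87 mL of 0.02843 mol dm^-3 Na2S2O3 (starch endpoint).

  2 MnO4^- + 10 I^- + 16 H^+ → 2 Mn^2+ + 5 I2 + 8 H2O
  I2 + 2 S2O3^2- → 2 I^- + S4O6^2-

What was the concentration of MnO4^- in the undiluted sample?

n(S2O3^2-) = 0.04387 × 0.02843 = 1.247 × 10^-3 mol
n(I2) = n(S2O3^2-)/2 = 6.236 × 10^-4 mol
From the 2:5 ratio, n(MnO4^-) in the aliquot = 2/5 × 6.236 × 10^-4 = 2.494 × 10^-4 mol
[MnO4^-]_dilute = 2.494 × 10^-4 / 0.02505 = 0.009958 mol/L
[MnO4^-]_original = 0.009958 × 100.0/9.868 = 0.1009 mol/L

0.1009 mol/L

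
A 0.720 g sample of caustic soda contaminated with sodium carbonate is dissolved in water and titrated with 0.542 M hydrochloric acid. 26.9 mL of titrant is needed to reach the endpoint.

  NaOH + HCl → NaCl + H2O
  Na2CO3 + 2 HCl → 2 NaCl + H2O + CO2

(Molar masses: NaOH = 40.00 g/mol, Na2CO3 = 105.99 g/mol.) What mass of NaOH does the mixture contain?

0.162 g

n(HCl) = 0.0269 × 0.542 = 0.0146 mol
Let x = n(NaOH), y = n(Na2CO3).
Titrant: 1x + 2y = 0.0146;  mass: 40.00x + 105.99y = 0.720
Solving, x = 4.05 × 10^-3 mol, y = 5.26 × 10^-3 mol
mass of NaOH = 4.05 × 10^-3 × 40.00 = 0.162 g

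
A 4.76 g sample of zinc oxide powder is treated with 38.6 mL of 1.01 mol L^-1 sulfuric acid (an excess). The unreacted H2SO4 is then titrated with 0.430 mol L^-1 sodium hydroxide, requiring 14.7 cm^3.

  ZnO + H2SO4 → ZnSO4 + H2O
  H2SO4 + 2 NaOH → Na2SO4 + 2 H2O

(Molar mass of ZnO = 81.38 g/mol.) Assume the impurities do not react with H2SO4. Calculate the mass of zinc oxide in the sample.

n(H2SO4) added = 0.0386 × 1.01 = 0.0390 mol
n(NaOH) used in back-titration = 0.0147 × 0.430 = 6.32 × 10^-3 mol
From the 1:2 ratio, n(H2SO4) left over = 1/2 × 6.32 × 10^-3 = 3.16 × 10^-3 mol
n(H2SO4) consumed by analyte = 0.0390 − 3.16 × 10^-3 = 0.0358 mol
n(ZnO) = 0.0358 mol (1:1 ratio)
mass of ZnO = 0.0358 × 81.38 = 2.92 g

2.92 g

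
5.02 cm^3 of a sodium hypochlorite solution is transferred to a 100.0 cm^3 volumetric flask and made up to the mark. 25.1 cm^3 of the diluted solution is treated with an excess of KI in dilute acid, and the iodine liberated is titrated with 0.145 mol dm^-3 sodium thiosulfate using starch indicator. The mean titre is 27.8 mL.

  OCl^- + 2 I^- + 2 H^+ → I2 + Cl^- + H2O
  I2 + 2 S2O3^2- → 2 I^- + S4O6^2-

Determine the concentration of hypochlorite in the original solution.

n(S2O3^2-) = 0.0278 × 0.145 = 4.03 × 10^-3 mol
n(I2) = n(S2O3^2-)/2 = 2.02 × 10^-3 mol
n(OCl^-) in the aliquot = 2.02 × 10^-3 mol (1:1 ratio)
[OCl^-]_dilute = 2.02 × 10^-3 / 0.0251 = 0.0803 mol/L
[OCl^-]_original = 0.0803 × 100.0/5.02 = 1.60 mol/L

1.60 mol/L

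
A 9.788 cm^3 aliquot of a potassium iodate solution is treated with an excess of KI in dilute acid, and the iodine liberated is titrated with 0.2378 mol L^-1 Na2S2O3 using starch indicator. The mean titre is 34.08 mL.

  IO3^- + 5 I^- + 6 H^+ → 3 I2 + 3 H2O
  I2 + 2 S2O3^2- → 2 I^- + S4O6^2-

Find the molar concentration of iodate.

0.1380 mol/L

n(S2O3^2-) = 0.03408 × 0.2378 = 8.104 × 10^-3 mol
n(I2) = n(S2O3^2-)/2 = 4.052 × 10^-3 mol
From the 1:3 ratio, n(IO3^-) in the aliquot = 1/3 × 4.052 × 10^-3 = 1.351 × 10^-3 mol
[IO3^-] = 1.351 × 10^-3 / 0.009788 = 0.1380 mol/L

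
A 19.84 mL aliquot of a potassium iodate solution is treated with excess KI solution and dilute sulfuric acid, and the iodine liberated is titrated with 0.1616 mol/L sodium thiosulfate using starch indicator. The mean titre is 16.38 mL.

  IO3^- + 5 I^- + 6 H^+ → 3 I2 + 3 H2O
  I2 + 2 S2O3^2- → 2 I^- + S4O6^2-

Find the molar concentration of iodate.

0.02224 mol/L

n(S2O3^2-) = 0.01638 × 0.1616 = 2.647 × 10^-3 mol
n(I2) = n(S2O3^2-)/2 = 1.324 × 10^-3 mol
From the 1:3 ratio, n(IO3^-) in the aliquot = 1/3 × 1.324 × 10^-3 = 4.412 × 10^-4 mol
[IO3^-] = 4.412 × 10^-4 / 0.01984 = 0.02224 mol/L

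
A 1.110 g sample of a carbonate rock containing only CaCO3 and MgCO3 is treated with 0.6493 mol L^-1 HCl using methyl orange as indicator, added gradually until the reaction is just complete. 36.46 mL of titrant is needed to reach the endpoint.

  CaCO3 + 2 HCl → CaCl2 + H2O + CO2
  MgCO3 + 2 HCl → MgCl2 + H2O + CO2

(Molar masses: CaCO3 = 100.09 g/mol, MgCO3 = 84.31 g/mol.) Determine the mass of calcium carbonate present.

0.7107 g

n(HCl) = 0.03646 × 0.6493 = 0.02367 mol
Let x = n(CaCO3), y = n(MgCO3).
Titrant: 2x + 2y = 0.02367;  mass: 100.09x + 84.31y = 1.110
Solving, x = 7.100 × 10^-3 mol, y = 4.736 × 10^-3 mol
mass of CaCO3 = 7.100 × 10^-3 × 100.09 = 0.7107 g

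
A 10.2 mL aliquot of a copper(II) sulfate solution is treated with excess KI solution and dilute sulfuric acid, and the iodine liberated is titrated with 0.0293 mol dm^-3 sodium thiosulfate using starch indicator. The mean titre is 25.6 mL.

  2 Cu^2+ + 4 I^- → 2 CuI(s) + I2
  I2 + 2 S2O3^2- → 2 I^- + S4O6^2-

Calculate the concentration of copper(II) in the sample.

n(S2O3^2-) = 0.0256 × 0.0293 = 7.50 × 10^-4 mol
n(I2) = n(S2O3^2-)/2 = 3.75 × 10^-4 mol
From the 2:1 ratio, n(Cu2+) in the aliquot = 2/1 × 3.75 × 10^-4 = 7.50 × 10^-4 mol
[Cu2+] = 7.50 × 10^-4 / 0.0102 = 0.0735 mol/L

0.0735 mol/L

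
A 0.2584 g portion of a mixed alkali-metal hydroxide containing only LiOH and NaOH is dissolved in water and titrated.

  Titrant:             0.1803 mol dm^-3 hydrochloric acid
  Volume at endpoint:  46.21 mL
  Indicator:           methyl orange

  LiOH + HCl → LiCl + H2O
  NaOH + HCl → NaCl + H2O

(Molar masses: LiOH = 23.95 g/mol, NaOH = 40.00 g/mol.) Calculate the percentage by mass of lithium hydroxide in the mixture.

n(HCl) = 0.04621 × 0.1803 = 8.332 × 10^-3 mol
Let x = n(LiOH), y = n(NaOH).
Titrant: 1x + 1y = 8.332 × 10^-3;  mass: 23.95x + 40.00y = 0.2584
Solving, x = 4.665 × 10^-3 mol, y = 3.667 × 10^-3 mol
mass of LiOH = 4.665 × 10^-3 × 23.95 = 0.1117 g
% LiOH = 0.1117 / 0.2584 × 100 = 43.23 %

43.23 %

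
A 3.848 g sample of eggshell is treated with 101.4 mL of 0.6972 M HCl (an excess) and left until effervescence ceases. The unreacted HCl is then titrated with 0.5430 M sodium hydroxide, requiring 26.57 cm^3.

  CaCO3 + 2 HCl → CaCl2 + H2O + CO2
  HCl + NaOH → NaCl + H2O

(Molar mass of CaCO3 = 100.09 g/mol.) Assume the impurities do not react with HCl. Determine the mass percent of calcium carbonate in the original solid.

n(HCl) added = 0.1014 × 0.6972 = 0.07070 mol
n(NaOH) used in back-titration = 0.02657 × 0.5430 = 0.01443 mol
n(HCl) left over = 0.01443 mol (1:1 ratio)
n(HCl) consumed by analyte = 0.07070 − 0.01443 = 0.05627 mol
From the 1:2 ratio, n(CaCO3) = 1/2 × 0.05627 = 0.02813 mol
mass of CaCO3 = 0.02813 × 100.09 = 2.816 g
% CaCO3 = 2.816 / 3.848 × 100 = 73.18 %

73.18 %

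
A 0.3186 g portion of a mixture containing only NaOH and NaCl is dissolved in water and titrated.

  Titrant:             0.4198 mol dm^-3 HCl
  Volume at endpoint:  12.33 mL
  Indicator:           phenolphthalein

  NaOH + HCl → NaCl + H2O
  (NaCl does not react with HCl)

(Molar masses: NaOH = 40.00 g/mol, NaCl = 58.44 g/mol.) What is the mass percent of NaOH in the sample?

n(HCl) = 0.01233 × 0.4198 = 5.176 × 10^-3 mol
Let x = n(NaOH), y = n(NaCl).
Titrant: 1x = 5.176 × 10^-3;  mass: 40.00x + 58.44y = 0.3186
Solving, x = 5.176 × 10^-3 mol, y = 1.909 × 10^-3 mol
mass of NaOH = 5.176 × 10^-3 × 40.00 = 0.2070 g
% NaOH = 0.2070 / 0.3186 × 100 = 64.99 %

64.99 %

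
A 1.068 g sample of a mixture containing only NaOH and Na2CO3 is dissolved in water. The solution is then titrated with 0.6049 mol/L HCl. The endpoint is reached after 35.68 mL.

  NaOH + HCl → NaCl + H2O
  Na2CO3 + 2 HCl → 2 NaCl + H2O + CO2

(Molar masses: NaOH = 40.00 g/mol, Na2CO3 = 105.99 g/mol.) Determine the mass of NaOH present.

0.2333 g

n(HCl) = 0.03568 × 0.6049 = 0.02158 mol
Let x = n(NaOH), y = n(Na2CO3).
Titrant: 1x + 2y = 0.02158;  mass: 40.00x + 105.99y = 1.068
Solving, x = 5.832 × 10^-3 mol, y = 7.876 × 10^-3 mol
mass of NaOH = 5.832 × 10^-3 × 40.00 = 0.2333 g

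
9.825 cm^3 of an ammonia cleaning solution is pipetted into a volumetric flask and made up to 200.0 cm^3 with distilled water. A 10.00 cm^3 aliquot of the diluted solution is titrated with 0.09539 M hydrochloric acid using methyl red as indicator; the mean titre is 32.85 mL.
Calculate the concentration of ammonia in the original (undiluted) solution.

NH3 + HCl → NH4Cl
n(HCl) = 0.03285 × 0.09539 = 3.134 × 10^-3 mol
n(NH3) in the aliquot = 3.134 × 10^-3 mol (1:1 ratio)
[NH3]_dilute = 3.134 × 10^-3 / 0.01000 = 0.3134 mol/L
Dilution factor = 200.0 / 9.825 = 20.36
[NH3]_stock = 0.3134 × 20.36 = 6.379 mol/L

6.379 M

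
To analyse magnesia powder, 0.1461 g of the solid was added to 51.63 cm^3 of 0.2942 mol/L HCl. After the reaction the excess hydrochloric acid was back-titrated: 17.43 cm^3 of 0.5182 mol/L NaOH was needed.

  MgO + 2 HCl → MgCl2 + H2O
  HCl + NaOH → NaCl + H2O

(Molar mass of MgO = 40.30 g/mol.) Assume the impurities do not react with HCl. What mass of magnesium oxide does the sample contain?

n(HCl) added = 0.05163 × 0.2942 = 0.01519 mol
n(NaOH) used in back-titration = 0.01743 × 0.5182 = 9.032 × 10^-3 mol
n(HCl) left over = 9.032 × 10^-3 mol (1:1 ratio)
n(HCl) consumed by analyte = 0.01519 − 9.032 × 10^-3 = 6.157 × 10^-3 mol
From the 1:2 ratio, n(MgO) = 1/2 × 6.157 × 10^-3 = 3.079 × 10^-3 mol
mass of MgO = 3.079 × 10^-3 × 40.30 = 0.1241 g

0.1241 g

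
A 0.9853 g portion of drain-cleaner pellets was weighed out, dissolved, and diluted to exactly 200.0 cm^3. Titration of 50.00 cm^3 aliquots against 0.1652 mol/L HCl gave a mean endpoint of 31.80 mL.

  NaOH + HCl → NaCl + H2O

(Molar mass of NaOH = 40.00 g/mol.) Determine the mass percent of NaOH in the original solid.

n(HCl) per titration = 0.03180 × 0.1652 = 5.253 × 10^-3 mol
n(NaOH) in each aliquot = 5.253 × 10^-3 mol (1:1 ratio)
n(NaOH) in the whole flask = 5.253 × 10^-3 × 200.0/50.00 = 0.02101 mol
mass of NaOH = 0.02101 × 40.00 = 0.8405 g
% NaOH = 0.8405 / 0.9853 × 100 = 85.31 %

85.31 %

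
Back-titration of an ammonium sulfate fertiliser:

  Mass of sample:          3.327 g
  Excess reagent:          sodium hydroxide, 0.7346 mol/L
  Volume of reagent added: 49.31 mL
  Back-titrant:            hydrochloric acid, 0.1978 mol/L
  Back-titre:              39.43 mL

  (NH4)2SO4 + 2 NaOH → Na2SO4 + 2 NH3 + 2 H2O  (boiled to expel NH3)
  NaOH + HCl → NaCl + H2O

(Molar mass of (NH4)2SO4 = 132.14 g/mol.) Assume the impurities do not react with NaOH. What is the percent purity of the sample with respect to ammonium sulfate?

n(NaOH) added = 0.04931 × 0.7346 = 0.03622 mol
n(HCl) used in back-titration = 0.03943 × 0.1978 = 7.799 × 10^-3 mol
n(NaOH) left over = 7.799 × 10^-3 mol (1:1 ratio)
n(NaOH) consumed by analyte = 0.03622 − 7.799 × 10^-3 = 0.02842 mol
From the 1:2 ratio, n((NH4)2SO4) = 1/2 × 0.02842 = 0.01421 mol
mass of (NH4)2SO4 = 0.01421 × 132.14 = 1.878 g
% (NH4)2SO4 = 1.878 / 3.327 × 100 = 56.45 %

56.45 %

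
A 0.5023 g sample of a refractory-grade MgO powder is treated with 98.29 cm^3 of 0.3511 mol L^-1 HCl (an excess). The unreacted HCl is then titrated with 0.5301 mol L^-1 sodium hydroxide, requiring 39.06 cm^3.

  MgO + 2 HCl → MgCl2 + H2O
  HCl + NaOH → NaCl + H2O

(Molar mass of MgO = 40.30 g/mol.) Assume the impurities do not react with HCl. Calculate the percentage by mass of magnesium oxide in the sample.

55.38 %

n(HCl) added = 0.09829 × 0.3511 = 0.03451 mol
n(NaOH) used in back-titration = 0.03906 × 0.5301 = 0.02071 mol
n(HCl) left over = 0.02071 mol (1:1 ratio)
n(HCl) consumed by analyte = 0.03451 − 0.02071 = 0.01380 mol
From the 1:2 ratio, n(MgO) = 1/2 × 0.01380 = 6.902 × 10^-3 mol
mass of MgO = 6.902 × 10^-3 × 40.30 = 0.2781 g
% MgO = 0.2781 / 0.5023 × 100 = 55.38 %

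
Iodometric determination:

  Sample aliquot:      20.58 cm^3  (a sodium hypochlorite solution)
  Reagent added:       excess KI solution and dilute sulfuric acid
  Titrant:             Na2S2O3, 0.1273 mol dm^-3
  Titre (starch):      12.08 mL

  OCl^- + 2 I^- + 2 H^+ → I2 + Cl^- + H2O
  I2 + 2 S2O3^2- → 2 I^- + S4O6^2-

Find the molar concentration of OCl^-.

n(S2O3^2-) = 0.01208 × 0.1273 = 1.538 × 10^-3 mol
n(I2) = n(S2O3^2-)/2 = 7.689 × 10^-4 mol
n(OCl^-) in the aliquot = 7.689 × 10^-4 mol (1:1 ratio)
[OCl^-] = 7.689 × 10^-4 / 0.02058 = 0.03736 mol/L

0.03736 mol/L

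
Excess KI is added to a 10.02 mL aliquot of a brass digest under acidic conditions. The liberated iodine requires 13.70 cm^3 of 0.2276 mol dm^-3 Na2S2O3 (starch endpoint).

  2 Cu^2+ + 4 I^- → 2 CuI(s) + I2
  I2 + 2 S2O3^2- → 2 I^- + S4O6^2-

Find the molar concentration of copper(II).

0.3112 mol/L

n(S2O3^2-) = 0.01370 × 0.2276 = 3.118 × 10^-3 mol
n(I2) = n(S2O3^2-)/2 = 1.559 × 10^-3 mol
From the 2:1 ratio, n(Cu2+) in the aliquot = 2/1 × 1.559 × 10^-3 = 3.118 × 10^-3 mol
[Cu2+] = 3.118 × 10^-3 / 0.01002 = 0.3112 mol/L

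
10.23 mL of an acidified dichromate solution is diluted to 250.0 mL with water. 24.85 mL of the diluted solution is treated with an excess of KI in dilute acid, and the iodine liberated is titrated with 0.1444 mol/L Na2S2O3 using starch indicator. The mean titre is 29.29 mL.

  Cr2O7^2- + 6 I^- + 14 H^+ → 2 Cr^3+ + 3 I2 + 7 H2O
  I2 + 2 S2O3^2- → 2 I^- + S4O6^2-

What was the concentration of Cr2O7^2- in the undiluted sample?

n(S2O3^2-) = 0.02929 × 0.1444 = 4.229 × 10^-3 mol
n(I2) = n(S2O3^2-)/2 = 2.115 × 10^-3 mol
From the 1:3 ratio, n(Cr2O7^2-) in the aliquot = 1/3 × 2.115 × 10^-3 = 7.049 × 10^-4 mol
[Cr2O7^2-]_dilute = 7.049 × 10^-4 / 0.02485 = 0.02837 mol/L
[Cr2O7^2-]_original = 0.02837 × 250.0/10.23 = 0.6932 mol/L

0.6932 mol/L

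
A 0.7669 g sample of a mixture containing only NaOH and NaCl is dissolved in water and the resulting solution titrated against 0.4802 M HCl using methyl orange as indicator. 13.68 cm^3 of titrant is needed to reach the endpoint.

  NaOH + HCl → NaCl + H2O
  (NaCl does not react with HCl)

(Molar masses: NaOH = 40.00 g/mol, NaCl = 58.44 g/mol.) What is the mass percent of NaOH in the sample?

n(HCl) = 0.01368 × 0.4802 = 6.569 × 10^-3 mol
Let x = n(NaOH), y = n(NaCl).
Titrant: 1x = 6.569 × 10^-3;  mass: 40.00x + 58.44y = 0.7669
Solving, x = 6.569 × 10^-3 mol, y = 8.627 × 10^-3 mol
mass of NaOH = 6.569 × 10^-3 × 40.00 = 0.2628 g
% NaOH = 0.2628 / 0.7669 × 100 = 34.26 %

34.26 %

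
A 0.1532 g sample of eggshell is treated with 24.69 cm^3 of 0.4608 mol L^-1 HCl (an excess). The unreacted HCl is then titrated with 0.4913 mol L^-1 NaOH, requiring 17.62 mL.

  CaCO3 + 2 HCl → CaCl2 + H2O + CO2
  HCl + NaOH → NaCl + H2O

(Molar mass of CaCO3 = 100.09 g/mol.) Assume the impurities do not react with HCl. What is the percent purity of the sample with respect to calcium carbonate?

88.87 %

n(HCl) added = 0.02469 × 0.4608 = 0.01138 mol
n(NaOH) used in back-titration = 0.01762 × 0.4913 = 8.657 × 10^-3 mol
n(HCl) left over = 8.657 × 10^-3 mol (1:1 ratio)
n(HCl) consumed by analyte = 0.01138 − 8.657 × 10^-3 = 2.720 × 10^-3 mol
From the 1:2 ratio, n(CaCO3) = 1/2 × 2.720 × 10^-3 = 1.360 × 10^-3 mol
mass of CaCO3 = 1.360 × 10^-3 × 100.09 = 0.1361 g
% CaCO3 = 0.1361 / 0.1532 × 100 = 88.87 %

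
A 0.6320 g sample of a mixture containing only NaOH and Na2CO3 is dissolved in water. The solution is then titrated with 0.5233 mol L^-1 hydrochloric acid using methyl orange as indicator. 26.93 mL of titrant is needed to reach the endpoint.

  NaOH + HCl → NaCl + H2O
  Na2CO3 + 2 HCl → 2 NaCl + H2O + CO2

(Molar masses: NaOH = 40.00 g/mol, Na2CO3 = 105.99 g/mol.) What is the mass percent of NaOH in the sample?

55.93 %

n(HCl) = 0.02693 × 0.5233 = 0.01409 mol
Let x = n(NaOH), y = n(Na2CO3).
Titrant: 1x + 2y = 0.01409;  mass: 40.00x + 105.99y = 0.6320
Solving, x = 8.837 × 10^-3 mol, y = 2.628 × 10^-3 mol
mass of NaOH = 8.837 × 10^-3 × 40.00 = 0.3535 g
% NaOH = 0.3535 / 0.6320 × 100 = 55.93 %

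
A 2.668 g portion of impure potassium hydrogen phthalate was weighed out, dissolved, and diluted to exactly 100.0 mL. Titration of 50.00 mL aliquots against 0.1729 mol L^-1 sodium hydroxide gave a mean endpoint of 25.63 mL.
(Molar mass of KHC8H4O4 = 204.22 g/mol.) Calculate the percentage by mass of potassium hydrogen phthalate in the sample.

KHC8H4O4 + NaOH → KNaC8H4O4 + H2O
n(NaOH) per titration = 0.02563 × 0.1729 = 4.431 × 10^-3 mol
n(KHC8H4O4) in each aliquot = 4.431 × 10^-3 mol (1:1 ratio)
n(KHC8H4O4) in the whole flask = 4.431 × 10^-3 × 100.0/50.00 = 8.863 × 10^-3 mol
mass of KHC8H4O4 = 8.863 × 10^-3 × 204.22 = 1.810 g
% KHC8H4O4 = 1.810 / 2.668 × 100 = 67.84 %

67.84 %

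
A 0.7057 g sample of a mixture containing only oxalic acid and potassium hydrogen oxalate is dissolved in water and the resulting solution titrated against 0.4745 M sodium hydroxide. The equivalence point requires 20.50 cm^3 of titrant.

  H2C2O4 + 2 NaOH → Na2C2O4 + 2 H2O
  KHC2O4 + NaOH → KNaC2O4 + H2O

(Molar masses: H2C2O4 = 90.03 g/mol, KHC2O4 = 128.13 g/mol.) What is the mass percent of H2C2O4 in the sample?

41.49 %

n(NaOH) = 0.02050 × 0.4745 = 9.727 × 10^-3 mol
Let x = n(H2C2O4), y = n(KHC2O4).
Titrant: 2x + 1y = 9.727 × 10^-3;  mass: 90.03x + 128.13y = 0.7057
Solving, x = 3.252 × 10^-3 mol, y = 3.222 × 10^-3 mol
mass of H2C2O4 = 3.252 × 10^-3 × 90.03 = 0.2928 g
% H2C2O4 = 0.2928 / 0.7057 × 100 = 41.49 %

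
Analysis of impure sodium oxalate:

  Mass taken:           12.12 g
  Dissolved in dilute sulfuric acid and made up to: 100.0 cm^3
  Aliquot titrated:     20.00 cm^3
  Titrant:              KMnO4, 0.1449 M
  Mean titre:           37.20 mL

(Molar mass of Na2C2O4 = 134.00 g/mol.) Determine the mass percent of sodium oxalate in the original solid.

2 MnO4^- + 5 C2O4^2- + 16 H^+ → 2 Mn^2+ + 10 CO2 + 8 H2O
n(KMnO4) per titration = 0.03720 × 0.1449 = 5.390 × 10^-3 mol
From the 5:2 ratio, n(Na2C2O4) in each aliquot = 5/2 × 5.390 × 10^-3 = 0.01348 mol
n(Na2C2O4) in the whole flask = 0.01348 × 100.0/20.00 = 0.06738 mol
mass of Na2C2O4 = 0.06738 × 134.00 = 9.029 g
% Na2C2O4 = 9.029 / 12.12 × 100 = 74.49 %

74.49 %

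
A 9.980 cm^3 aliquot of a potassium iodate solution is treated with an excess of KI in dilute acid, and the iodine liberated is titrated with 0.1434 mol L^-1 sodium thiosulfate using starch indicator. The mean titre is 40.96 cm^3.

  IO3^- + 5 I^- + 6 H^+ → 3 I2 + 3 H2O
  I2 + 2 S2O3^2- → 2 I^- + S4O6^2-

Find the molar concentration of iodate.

0.09809 mol/L

n(S2O3^2-) = 0.04096 × 0.1434 = 5.874 × 10^-3 mol
n(I2) = n(S2O3^2-)/2 = 2.937 × 10^-3 mol
From the 1:3 ratio, n(IO3^-) in the aliquot = 1/3 × 2.937 × 10^-3 = 9.789 × 10^-4 mol
[IO3^-] = 9.789 × 10^-4 / 0.009980 = 0.09809 mol/L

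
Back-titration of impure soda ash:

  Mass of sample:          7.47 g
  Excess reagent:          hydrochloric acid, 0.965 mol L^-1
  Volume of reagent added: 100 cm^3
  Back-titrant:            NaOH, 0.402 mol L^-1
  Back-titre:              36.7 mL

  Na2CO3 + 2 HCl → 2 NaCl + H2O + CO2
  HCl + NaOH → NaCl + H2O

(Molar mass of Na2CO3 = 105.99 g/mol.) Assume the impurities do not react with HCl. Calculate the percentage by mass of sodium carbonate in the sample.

58.0 %

n(HCl) added = 0.100 × 0.965 = 0.0965 mol
n(NaOH) used in back-titration = 0.0367 × 0.402 = 0.0148 mol
n(HCl) left over = 0.0148 mol (1:1 ratio)
n(HCl) consumed by analyte = 0.0965 − 0.0148 = 0.0817 mol
From the 1:2 ratio, n(Na2CO3) = 1/2 × 0.0817 = 0.0409 mol
mass of Na2CO3 = 0.0409 × 105.99 = 4.33 g
% Na2CO3 = 4.33 / 7.47 × 100 = 58.0 %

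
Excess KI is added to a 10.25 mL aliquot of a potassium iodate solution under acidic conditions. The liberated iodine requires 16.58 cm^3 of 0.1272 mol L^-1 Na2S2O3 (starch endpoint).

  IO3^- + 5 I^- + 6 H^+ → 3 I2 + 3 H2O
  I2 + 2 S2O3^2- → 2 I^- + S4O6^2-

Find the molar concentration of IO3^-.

n(S2O3^2-) = 0.01658 × 0.1272 = 2.109 × 10^-3 mol
n(I2) = n(S2O3^2-)/2 = 1.054 × 10^-3 mol
From the 1:3 ratio, n(IO3^-) in the aliquot = 1/3 × 1.054 × 10^-3 = 3.515 × 10^-4 mol
[IO3^-] = 3.515 × 10^-4 / 0.01025 = 0.03429 mol/L

0.03429 mol/L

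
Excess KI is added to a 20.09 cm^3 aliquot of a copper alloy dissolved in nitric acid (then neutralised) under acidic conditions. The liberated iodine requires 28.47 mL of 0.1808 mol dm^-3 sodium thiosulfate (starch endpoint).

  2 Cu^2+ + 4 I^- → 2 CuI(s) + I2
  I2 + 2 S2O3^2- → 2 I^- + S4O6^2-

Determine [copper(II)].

n(S2O3^2-) = 0.02847 × 0.1808 = 5.147 × 10^-3 mol
n(I2) = n(S2O3^2-)/2 = 2.574 × 10^-3 mol
From the 2:1 ratio, n(Cu2+) in the aliquot = 2/1 × 2.574 × 10^-3 = 5.147 × 10^-3 mol
[Cu2+] = 5.147 × 10^-3 / 0.02009 = 0.2562 mol/L

0.2562 mol/L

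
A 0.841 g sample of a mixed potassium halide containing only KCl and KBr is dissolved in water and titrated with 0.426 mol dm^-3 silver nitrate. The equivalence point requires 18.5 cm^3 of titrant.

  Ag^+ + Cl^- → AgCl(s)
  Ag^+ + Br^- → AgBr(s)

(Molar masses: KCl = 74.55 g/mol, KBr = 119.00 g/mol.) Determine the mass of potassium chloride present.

0.162 g

n(AgNO3) = 0.0185 × 0.426 = 7.88 × 10^-3 mol
Let x = n(KCl), y = n(KBr).
Titrant: 1x + 1y = 7.88 × 10^-3;  mass: 74.55x + 119.00y = 0.841
Solving, x = 2.18 × 10^-3 mol, y = 5.70 × 10^-3 mol
mass of KCl = 2.18 × 10^-3 × 74.55 = 0.162 g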